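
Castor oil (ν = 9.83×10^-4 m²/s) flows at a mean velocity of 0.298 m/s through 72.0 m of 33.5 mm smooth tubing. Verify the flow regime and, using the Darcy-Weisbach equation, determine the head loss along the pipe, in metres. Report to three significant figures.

Re = VD/ν = 0.298·0.03350/9.83×10^-4 = 10.2 → laminar (Re < 2300)
f = 64/Re = 6.302
h_f = f(L/D)V²/(2g) = 6.302·(72.0/0.03350)·0.298²/(2·9.81) = 61.30 m

h_f ≈ 61.3 m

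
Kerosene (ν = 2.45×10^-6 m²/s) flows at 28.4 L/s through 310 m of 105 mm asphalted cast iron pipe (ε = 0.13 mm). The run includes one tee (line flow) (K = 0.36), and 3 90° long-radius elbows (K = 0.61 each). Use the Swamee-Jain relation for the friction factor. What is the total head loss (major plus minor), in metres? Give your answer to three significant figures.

V = 4Q/(πD²) = 3.280 m/s; V²/2g = 0.5483 m
Re = 1.41×10^5, ε/D = 0.00124 → f = 0.02255 (Swamee-Jain)
Major: h_f = f(L/D)·V²/2g = 0.02255·2952·0.5483 = 36.50 m
Minor: ΣK = 2.19; h_m = ΣK·V²/2g = 1.201 m
Total H_L = 36.50 + 1.201 = 37.70 m

H_L ≈ 37.7 m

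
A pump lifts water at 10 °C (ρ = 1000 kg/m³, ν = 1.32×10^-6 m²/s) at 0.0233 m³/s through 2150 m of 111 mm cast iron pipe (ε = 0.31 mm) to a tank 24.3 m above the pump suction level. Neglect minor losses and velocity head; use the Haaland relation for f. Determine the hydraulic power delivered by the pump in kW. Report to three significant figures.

V = 4Q/(πD²) = 2.408 m/s; Re = 2.02×10^5; ε/D = 0.00279; f = 0.02632
h_f = f(L/D)V²/2g = 150.6 m
Total head H = z + h_f = 24.3 + 150.6 = 174.9 m
P_hyd = ρgQH = 1000·9.81·0.0233·174.9 = 39.99 kW

P_hyd ≈ 40.0 kW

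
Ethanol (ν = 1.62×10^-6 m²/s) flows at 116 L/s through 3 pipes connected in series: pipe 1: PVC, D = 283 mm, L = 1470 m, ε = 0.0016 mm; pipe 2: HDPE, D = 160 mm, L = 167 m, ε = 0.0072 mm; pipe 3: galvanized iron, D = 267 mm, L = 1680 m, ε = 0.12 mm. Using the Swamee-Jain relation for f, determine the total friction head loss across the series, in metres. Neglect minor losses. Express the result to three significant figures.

Pipe 1: V = 1.844 m/s, Re = 3.22×10^5, ε/D = 5.65×10^-6, f = 0.01425, h_1 = f(L/D)V²/2g = 12.83 m
Pipe 2: V = 5.769 m/s, Re = 5.70×10^5, ε/D = 4.50×10^-5, f = 0.01352, h_2 = f(L/D)V²/2g = 23.94 m
Pipe 3: V = 2.072 m/s, Re = 3.41×10^5, ε/D = 4.49×10^-4, f = 0.01786, h_3 = f(L/D)V²/2g = 24.59 m
Series → Q common, losses add: H = Σh = 61.36 m

H ≈ 61.4 m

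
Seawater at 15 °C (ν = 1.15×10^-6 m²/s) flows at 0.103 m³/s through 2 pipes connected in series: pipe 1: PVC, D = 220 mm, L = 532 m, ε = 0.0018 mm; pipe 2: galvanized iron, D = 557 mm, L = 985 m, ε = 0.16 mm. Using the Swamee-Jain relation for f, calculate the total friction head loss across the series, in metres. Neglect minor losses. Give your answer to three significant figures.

H ≈ 12.2 m

Pipe 1: V = 2.710 m/s, Re = 5.18×10^5, ε/D = 8.18×10^-6, f = 0.01314, h_1 = f(L/D)V²/2g = 11.89 m
Pipe 2: V = 0.4227 m/s, Re = 2.05×10^5, ε/D = 2.87×10^-4, f = 0.01766, h_2 = f(L/D)V²/2g = 0.2844 m
Series → Q common, losses add: H = Σh = 12.18 m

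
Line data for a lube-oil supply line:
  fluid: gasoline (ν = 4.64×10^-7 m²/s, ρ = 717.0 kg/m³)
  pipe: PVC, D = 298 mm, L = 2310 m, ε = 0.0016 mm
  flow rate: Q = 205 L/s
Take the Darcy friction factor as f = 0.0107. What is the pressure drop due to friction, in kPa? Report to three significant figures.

V = 4Q/(πD²) = 4·0.205/(π·0.298²) = 2.939 m/s
h_f = f(L/D)V²/(2g) = 0.01070·(2310/0.298)·2.939²/(2·9.81) = 36.52 m
Δp = ρg·h_f = 717.0·9.81·36.52 = 256.9 kPa

Δp ≈ 257 kPa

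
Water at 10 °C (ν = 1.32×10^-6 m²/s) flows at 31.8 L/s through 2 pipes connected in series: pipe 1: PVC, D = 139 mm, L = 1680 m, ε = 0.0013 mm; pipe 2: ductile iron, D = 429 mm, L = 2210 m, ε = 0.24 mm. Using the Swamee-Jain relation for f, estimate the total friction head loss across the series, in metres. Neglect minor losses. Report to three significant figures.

Pipe 1: V = 2.096 m/s, Re = 2.21×10^5, ε/D = 9.35×10^-6, f = 0.01533, h_1 = f(L/D)V²/2g = 41.47 m
Pipe 2: V = 0.2200 m/s, Re = 7.15×10^4, ε/D = 5.59×10^-4, f = 0.02161, h_2 = f(L/D)V²/2g = 0.2746 m
Series → Q common, losses add: H = Σh = 41.75 m

H ≈ 41.7 m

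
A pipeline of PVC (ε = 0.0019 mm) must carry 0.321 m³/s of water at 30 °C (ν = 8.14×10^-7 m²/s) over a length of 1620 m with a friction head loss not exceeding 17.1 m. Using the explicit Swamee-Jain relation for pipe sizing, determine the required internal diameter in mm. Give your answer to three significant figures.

Swamee-Jain (Type III): D = 0.66·[ε^1.25·(LQ²/(gh_f))^4.75 + ν·Q^9.4·(L/(gh_f))^5.2]^0.04
LQ²/(gh_f) = 0.9951; L/(gh_f) = 9.657
Term 1 = ε^1.25·(…)^4.75 = 6.89×10^-8; Term 2 = ν·Q^9.4·(…)^5.2 = 2.47×10^-6
D = 0.66·(6.89×10^-8 + 2.47×10^-6)^0.04 = 0.3942 m = 394 mm
Check: V = 2.63 m/s, Re = 1.27×10^6, f = 0.01129, h_f = 16.4 m ≈ 17.1 m ✓

D ≈ 394 mm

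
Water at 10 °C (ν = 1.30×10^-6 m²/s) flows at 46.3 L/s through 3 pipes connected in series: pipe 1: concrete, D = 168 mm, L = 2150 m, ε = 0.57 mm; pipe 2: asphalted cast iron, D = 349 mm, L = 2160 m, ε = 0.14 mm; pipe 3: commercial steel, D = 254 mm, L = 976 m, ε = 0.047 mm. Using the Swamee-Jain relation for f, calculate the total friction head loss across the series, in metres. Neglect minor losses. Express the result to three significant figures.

Pipe 1: V = 2.089 m/s, Re = 2.70×10^5, ε/D = 0.00339, f = 0.02771, h_1 = f(L/D)V²/2g = 78.84 m
Pipe 2: V = 0.4840 m/s, Re = 1.30×10^5, ε/D = 4.01×10^-4, f = 0.01930, h_2 = f(L/D)V²/2g = 1.426 m
Pipe 3: V = 0.9137 m/s, Re = 1.79×10^5, ε/D = 1.85×10^-4, f = 0.01729, h_3 = f(L/D)V²/2g = 2.828 m
Series → Q common, losses add: H = Σh = 83.10 m

H ≈ 83.1 m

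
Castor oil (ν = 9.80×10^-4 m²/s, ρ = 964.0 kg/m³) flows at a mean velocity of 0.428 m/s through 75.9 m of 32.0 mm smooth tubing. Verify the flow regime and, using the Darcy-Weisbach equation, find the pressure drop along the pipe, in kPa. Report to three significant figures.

Δp ≈ 959 kPa

Re = VD/ν = 0.428·0.03200/9.80×10^-4 = 14.0 → laminar (Re < 2300)
f = 64/Re = 4.579
h_f = f(L/D)V²/(2g) = 4.579·(75.9/0.03200)·0.428²/(2·9.81) = 101.4 m
Δp = ρg·h_f = 964.0·9.81·101.4 = 959.0 kPa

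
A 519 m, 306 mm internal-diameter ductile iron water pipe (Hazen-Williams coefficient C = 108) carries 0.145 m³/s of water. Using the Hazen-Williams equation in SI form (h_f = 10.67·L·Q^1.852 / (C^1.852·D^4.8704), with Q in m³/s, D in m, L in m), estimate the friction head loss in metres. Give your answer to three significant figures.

h_f ≈ 8.49 m

h_f = 10.67·519·0.145^1.852 / (108^1.852·0.306^4.8704) = 8.492 m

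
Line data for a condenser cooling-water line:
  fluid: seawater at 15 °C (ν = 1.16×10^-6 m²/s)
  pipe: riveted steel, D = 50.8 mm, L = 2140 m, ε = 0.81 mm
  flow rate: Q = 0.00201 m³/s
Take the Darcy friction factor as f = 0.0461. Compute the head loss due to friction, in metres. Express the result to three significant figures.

V = 4Q/(πD²) = 4·0.00201/(π·0.0508²) = 0.9917 m/s
h_f = f(L/D)V²/(2g) = 0.04610·(2140/0.0508)·0.9917²/(2·9.81) = 97.34 m

h_f ≈ 97.3 m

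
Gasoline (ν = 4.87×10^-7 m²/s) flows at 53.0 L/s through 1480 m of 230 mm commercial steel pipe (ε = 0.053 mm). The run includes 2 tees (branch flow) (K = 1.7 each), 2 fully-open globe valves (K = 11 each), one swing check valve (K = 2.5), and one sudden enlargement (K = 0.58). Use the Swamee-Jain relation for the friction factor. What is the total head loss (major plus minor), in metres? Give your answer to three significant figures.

V = 4Q/(πD²) = 1.276 m/s; V²/2g = 0.08294 m
Re = 6.02×10^5, ε/D = 2.30×10^-4 → f = 0.01557 (Swamee-Jain)
Major: h_f = f(L/D)·V²/2g = 0.01557·6435·0.08294 = 8.309 m
Minor: ΣK = 28.5; h_m = ΣK·V²/2g = 2.362 m
Total H_L = 8.309 + 2.362 = 10.67 m

H_L ≈ 10.7 m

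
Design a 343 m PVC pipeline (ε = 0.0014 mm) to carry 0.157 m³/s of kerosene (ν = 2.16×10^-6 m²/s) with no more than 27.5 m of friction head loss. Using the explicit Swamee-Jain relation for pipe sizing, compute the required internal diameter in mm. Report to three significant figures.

Swamee-Jain (Type III): D = 0.66·[ε^1.25·(LQ²/(gh_f))^4.75 + ν·Q^9.4·(L/(gh_f))^5.2]^0.04
LQ²/(gh_f) = 0.03134; L/(gh_f) = 1.271
Term 1 = ε^1.25·(…)^4.75 = 3.46×10^-15; Term 2 = ν·Q^9.4·(…)^5.2 = 2.08×10^-13
D = 0.66·(3.46×10^-15 + 2.08×10^-13)^0.04 = 0.2054 m = 205 mm
Check: V = 4.74 m/s, Re = 4.51×10^5, f = 0.01344, h_f = 25.7 m ≈ 27.5 m ✓

D ≈ 205 mm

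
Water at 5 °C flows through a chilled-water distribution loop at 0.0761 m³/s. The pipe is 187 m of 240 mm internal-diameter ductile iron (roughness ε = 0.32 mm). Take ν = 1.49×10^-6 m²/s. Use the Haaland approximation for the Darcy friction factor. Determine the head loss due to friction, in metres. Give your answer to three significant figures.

h_f ≈ 2.46 m

V = 4Q/(πD²) = 4·0.0761/(π·0.240²) = 1.682 m/s
Re = VD/ν = 1.682·0.240/1.49×10^-6 = 2.71×10^5 → turbulent
ε/D = 0.32/240 = 0.00133
Haaland: f = 0.02190
h_f = f(L/D)V²/(2g) = 0.02190·(187/0.240)·1.682²/(2·9.81) = 2.461 m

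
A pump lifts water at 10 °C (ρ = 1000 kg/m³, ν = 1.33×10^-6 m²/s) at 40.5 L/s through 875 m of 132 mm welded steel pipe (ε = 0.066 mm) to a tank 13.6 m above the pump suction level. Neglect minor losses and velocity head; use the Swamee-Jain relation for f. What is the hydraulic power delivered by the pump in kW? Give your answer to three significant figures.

P_hyd ≈ 27.0 kW

V = 4Q/(πD²) = 2.959 m/s; Re = 2.94×10^5; ε/D = 5.00×10^-4; f = 0.01836
h_f = f(L/D)V²/2g = 54.32 m
Total head H = z + h_f = 13.6 + 54.32 = 67.92 m
P_hyd = ρgQH = 1000·9.81·0.0405·67.92 = 26.98 kW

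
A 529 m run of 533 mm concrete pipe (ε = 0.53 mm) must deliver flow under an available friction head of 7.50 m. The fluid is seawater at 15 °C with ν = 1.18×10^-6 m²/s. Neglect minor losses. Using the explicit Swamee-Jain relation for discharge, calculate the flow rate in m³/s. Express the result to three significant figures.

Swamee-Jain (Type II): Q = -0.965·√(gD⁵h_f/L)·ln[ε/(3.7D) + √(3.17ν²L/(gD³h_f))]
√(gD⁵h_f/L) = √(9.81·0.533⁵·7.50/529) = 0.07735
ε/(3.7D) = 2.69×10^-4; √(3.17ν²L/(gD³h_f)) = 1.45×10^-5
Q = -0.965·0.07735·ln(2.832×10^-4) = 0.6098 m³/s
Check: V = 2.73 m/s, Re = 1.23×10^6, f = 0.01994, h_f = 7.53 m ≈ 7.50 m ✓

Q ≈ 0.610 m³/s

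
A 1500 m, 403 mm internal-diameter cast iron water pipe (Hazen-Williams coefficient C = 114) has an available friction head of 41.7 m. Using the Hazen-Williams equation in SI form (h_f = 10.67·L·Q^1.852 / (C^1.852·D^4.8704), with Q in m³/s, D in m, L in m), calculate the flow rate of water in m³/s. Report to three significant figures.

Rearranging: Q = [h_f·C^1.852·D^4.8704 / (10.67·L)]^(1/1.852)
Q = [41.7·114^1.852·0.403^4.8704 / (10.67·1500)]^0.540 = 0.4204 m³/s

Q ≈ 0.420 m³/s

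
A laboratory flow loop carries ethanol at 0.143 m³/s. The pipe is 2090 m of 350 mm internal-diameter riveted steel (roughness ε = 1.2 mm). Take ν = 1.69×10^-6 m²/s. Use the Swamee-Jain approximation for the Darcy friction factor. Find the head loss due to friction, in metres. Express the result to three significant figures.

V = 4Q/(πD²) = 4·0.143/(π·0.350²) = 1.486 m/s
Re = VD/ν = 1.486·0.350/1.69×10^-6 = 3.08×10^5 → turbulent
ε/D = 1.2/350 = 0.00343
Swamee-Jain: f = 0.02772
h_f = f(L/D)V²/(2g) = 0.02772·(2090/0.350)·1.486²/(2·9.81) = 18.64 m

h_f ≈ 18.6 m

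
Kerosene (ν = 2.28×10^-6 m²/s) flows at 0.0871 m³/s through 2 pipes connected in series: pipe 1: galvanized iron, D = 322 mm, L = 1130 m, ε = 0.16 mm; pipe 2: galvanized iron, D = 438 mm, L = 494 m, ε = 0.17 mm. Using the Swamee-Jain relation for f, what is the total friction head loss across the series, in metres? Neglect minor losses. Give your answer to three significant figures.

H ≈ 4.36 m

Pipe 1: V = 1.070 m/s, Re = 1.51×10^5, ε/D = 4.97×10^-4, f = 0.01944, h_1 = f(L/D)V²/2g = 3.978 m
Pipe 2: V = 0.5781 m/s, Re = 1.11×10^5, ε/D = 3.88×10^-4, f = 0.01963, h_2 = f(L/D)V²/2g = 0.3771 m
Series → Q common, losses add: H = Σh = 4.356 m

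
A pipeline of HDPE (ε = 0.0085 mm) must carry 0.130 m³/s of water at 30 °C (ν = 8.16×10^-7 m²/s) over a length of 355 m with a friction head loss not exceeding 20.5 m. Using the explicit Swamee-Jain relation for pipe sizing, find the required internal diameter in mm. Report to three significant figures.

Swamee-Jain (Type III): D = 0.66·[ε^1.25·(LQ²/(gh_f))^4.75 + ν·Q^9.4·(L/(gh_f))^5.2]^0.04
LQ²/(gh_f) = 0.02983; L/(gh_f) = 1.765
Term 1 = ε^1.25·(…)^4.75 = 2.61×10^-14; Term 2 = ν·Q^9.4·(…)^5.2 = 7.35×10^-14
D = 0.66·(2.61×10^-14 + 7.35×10^-14)^0.04 = 0.1993 m = 199 mm
Check: V = 4.17 m/s, Re = 1.02×10^6, f = 0.01252, h_f = 19.7 m ≈ 20.5 m ✓

D ≈ 199 mm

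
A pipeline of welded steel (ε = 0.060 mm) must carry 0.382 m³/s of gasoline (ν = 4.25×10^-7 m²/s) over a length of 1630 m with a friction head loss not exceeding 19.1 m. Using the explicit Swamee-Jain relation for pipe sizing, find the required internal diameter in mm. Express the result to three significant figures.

Swamee-Jain (Type III): D = 0.66·[ε^1.25·(LQ²/(gh_f))^4.75 + ν·Q^9.4·(L/(gh_f))^5.2]^0.04
LQ²/(gh_f) = 1.269; L/(gh_f) = 8.699
Term 1 = ε^1.25·(…)^4.75 = 1.64×10^-5; Term 2 = ν·Q^9.4·(…)^5.2 = 3.85×10^-6
D = 0.66·(1.64×10^-5 + 3.85×10^-6)^0.04 = 0.4283 m = 428 mm
Check: V = 2.65 m/s, Re = 2.67×10^6, f = 0.01336, h_f = 18.2 m ≈ 19.1 m ✓

D ≈ 428 mm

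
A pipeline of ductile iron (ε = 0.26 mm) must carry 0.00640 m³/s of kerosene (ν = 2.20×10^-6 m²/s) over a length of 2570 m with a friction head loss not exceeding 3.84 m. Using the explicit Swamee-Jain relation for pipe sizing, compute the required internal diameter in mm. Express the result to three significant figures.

D ≈ 146 mm

Swamee-Jain (Type III): D = 0.66·[ε^1.25·(LQ²/(gh_f))^4.75 + ν·Q^9.4·(L/(gh_f))^5.2]^0.04
LQ²/(gh_f) = 0.002794; L/(gh_f) = 68.22
Term 1 = ε^1.25·(…)^4.75 = 2.45×10^-17; Term 2 = ν·Q^9.4·(…)^5.2 = 1.81×10^-17
D = 0.66·(2.45×10^-17 + 1.81×10^-17)^0.04 = 0.1461 m = 146 mm
Check: V = 0.382 m/s, Re = 2.53×10^4, f = 0.02860, h_f = 3.74 m ≈ 3.84 m ✓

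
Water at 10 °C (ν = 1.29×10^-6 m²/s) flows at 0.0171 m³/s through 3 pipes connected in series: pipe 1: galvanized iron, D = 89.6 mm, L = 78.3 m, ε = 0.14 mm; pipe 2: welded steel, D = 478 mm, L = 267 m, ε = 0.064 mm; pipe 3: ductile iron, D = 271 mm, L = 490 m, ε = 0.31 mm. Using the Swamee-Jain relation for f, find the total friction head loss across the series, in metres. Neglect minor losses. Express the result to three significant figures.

H ≈ 7.81 m

Pipe 1: V = 2.712 m/s, Re = 1.88×10^5, ε/D = 0.00156, f = 0.02324, h_1 = f(L/D)V²/2g = 7.613 m
Pipe 2: V = 0.09529 m/s, Re = 3.53×10^4, ε/D = 1.34×10^-4, f = 0.02294, h_2 = f(L/D)V²/2g = 0.005929 m
Pipe 3: V = 0.2965 m/s, Re = 6.23×10^4, ε/D = 0.00114, f = 0.02394, h_3 = f(L/D)V²/2g = 0.1939 m
Series → Q common, losses add: H = Σh = 7.813 m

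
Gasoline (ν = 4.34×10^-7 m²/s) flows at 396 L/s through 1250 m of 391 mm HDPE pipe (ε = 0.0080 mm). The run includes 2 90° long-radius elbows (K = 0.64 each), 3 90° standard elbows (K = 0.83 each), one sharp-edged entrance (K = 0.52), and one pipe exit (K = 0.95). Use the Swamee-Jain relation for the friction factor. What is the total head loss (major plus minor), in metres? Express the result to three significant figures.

H_L ≈ 21.7 m

V = 4Q/(πD²) = 3.298 m/s; V²/2g = 0.5544 m
Re = 2.97×10^6, ε/D = 2.05×10^-5 → f = 0.01063 (Swamee-Jain)
Major: h_f = f(L/D)·V²/2g = 0.01063·3197·0.5544 = 18.83 m
Minor: ΣK = 5.24; h_m = ΣK·V²/2g = 2.905 m
Total H_L = 18.83 + 2.905 = 21.74 m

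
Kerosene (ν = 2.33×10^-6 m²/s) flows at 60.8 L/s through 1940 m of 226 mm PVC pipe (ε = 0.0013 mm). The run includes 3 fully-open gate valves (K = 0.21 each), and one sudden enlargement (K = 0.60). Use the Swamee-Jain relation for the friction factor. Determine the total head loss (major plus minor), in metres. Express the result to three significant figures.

H_L ≈ 16.8 m

V = 4Q/(πD²) = 1.516 m/s; V²/2g = 0.1171 m
Re = 1.47×10^5, ε/D = 5.75×10^-6 → f = 0.01655 (Swamee-Jain)
Major: h_f = f(L/D)·V²/2g = 0.01655·8584·0.1171 = 16.63 m
Minor: ΣK = 1.23; h_m = ΣK·V²/2g = 0.1440 m
Total H_L = 16.63 + 0.1440 = 16.78 m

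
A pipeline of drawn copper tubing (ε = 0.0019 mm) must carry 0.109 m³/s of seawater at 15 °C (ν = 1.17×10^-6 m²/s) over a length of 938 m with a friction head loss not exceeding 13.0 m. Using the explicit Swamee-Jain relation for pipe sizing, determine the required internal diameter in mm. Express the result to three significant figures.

Swamee-Jain (Type III): D = 0.66·[ε^1.25·(LQ²/(gh_f))^4.75 + ν·Q^9.4·(L/(gh_f))^5.2]^0.04
LQ²/(gh_f) = 0.08739; L/(gh_f) = 7.355
Term 1 = ε^1.25·(…)^4.75 = 6.61×10^-13; Term 2 = ν·Q^9.4·(…)^5.2 = 3.36×10^-11
D = 0.66·(6.61×10^-13 + 3.36×10^-11)^0.04 = 0.2517 m = 252 mm
Check: V = 2.19 m/s, Re = 4.71×10^5, f = 0.01335, h_f = 12.2 m ≈ 13.0 m ✓

D ≈ 252 mm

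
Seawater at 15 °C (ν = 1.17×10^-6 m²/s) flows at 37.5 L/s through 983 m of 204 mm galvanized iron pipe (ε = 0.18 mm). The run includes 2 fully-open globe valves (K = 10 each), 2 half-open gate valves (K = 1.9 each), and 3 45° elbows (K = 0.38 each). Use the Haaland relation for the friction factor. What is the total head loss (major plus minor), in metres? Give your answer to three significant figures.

V = 4Q/(πD²) = 1.147 m/s; V²/2g = 0.06709 m
Re = 2.00×10^5, ε/D = 8.82×10^-4 → f = 0.02043 (Haaland)
Major: h_f = f(L/D)·V²/2g = 0.02043·4819·0.06709 = 6.605 m
Minor: ΣK = 24.9; h_m = ΣK·V²/2g = 1.673 m
Total H_L = 6.605 + 1.673 = 8.278 m

H_L ≈ 8.28 m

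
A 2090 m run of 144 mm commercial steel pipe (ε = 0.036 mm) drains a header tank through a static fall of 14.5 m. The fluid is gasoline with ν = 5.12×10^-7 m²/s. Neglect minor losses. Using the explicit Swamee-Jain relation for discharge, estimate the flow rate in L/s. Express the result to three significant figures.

Q ≈ 17.7 L/s

Swamee-Jain (Type II): Q = -0.965·√(gD⁵h_f/L)·ln[ε/(3.7D) + √(3.17ν²L/(gD³h_f))]
√(gD⁵h_f/L) = √(9.81·0.144⁵·14.5/2090) = 0.002053
ε/(3.7D) = 6.76×10^-5; √(3.17ν²L/(gD³h_f)) = 6.39×10^-5
Q = -0.965·0.002053·ln(1.315×10^-4) = 0.01770 m³/s
Check: V = 1.09 m/s, Re = 3.06×10^5, f = 0.01667, h_f = 14.6 m ≈ 14.5 m ✓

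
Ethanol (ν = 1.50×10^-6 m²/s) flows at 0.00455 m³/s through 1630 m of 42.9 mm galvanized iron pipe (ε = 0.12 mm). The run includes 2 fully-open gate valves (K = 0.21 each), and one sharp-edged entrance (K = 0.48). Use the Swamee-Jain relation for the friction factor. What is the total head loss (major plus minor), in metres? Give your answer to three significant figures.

H_L ≈ 527 m

V = 4Q/(πD²) = 3.148 m/s; V²/2g = 0.5050 m
Re = 9.00×10^4, ε/D = 0.00280 → f = 0.02742 (Swamee-Jain)
Major: h_f = f(L/D)·V²/2g = 0.02742·37995·0.5050 = 526.1 m
Minor: ΣK = 0.900; h_m = ΣK·V²/2g = 0.4545 m
Total H_L = 526.1 + 0.4545 = 526.5 m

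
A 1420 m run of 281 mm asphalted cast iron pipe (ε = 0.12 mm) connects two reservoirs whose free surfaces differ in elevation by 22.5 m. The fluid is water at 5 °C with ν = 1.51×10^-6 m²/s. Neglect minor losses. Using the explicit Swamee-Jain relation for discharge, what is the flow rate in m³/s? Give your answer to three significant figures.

Q ≈ 0.139 m³/s

Swamee-Jain (Type II): Q = -0.965·√(gD⁵h_f/L)·ln[ε/(3.7D) + √(3.17ν²L/(gD³h_f))]
√(gD⁵h_f/L) = √(9.81·0.281⁵·22.5/1420) = 0.01650
ε/(3.7D) = 1.15×10^-4; √(3.17ν²L/(gD³h_f)) = 4.58×10^-5
Q = -0.965·0.01650·ln(1.612×10^-4) = 0.1391 m³/s
Check: V = 2.24 m/s, Re = 4.17×10^5, f = 0.01749, h_f = 22.7 m ≈ 22.5 m ✓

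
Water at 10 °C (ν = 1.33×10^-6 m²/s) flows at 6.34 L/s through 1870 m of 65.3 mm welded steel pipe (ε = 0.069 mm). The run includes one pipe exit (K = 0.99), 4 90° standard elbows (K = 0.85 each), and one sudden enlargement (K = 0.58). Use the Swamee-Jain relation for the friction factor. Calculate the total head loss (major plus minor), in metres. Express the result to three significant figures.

H_L ≈ 120 m

V = 4Q/(πD²) = 1.893 m/s; V²/2g = 0.1827 m
Re = 9.29×10^4, ε/D = 0.00106 → f = 0.02269 (Swamee-Jain)
Major: h_f = f(L/D)·V²/2g = 0.02269·28637·0.1827 = 118.7 m
Minor: ΣK = 4.97; h_m = ΣK·V²/2g = 0.9078 m
Total H_L = 118.7 + 0.9078 = 119.6 m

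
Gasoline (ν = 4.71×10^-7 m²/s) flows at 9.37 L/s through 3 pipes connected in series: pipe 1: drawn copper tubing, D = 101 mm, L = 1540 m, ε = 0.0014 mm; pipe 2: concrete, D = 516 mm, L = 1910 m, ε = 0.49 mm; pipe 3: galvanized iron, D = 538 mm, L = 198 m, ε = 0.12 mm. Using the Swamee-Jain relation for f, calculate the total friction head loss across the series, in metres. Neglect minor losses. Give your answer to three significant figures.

Pipe 1: V = 1.170 m/s, Re = 2.51×10^5, ε/D = 1.39×10^-5, f = 0.01502, h_1 = f(L/D)V²/2g = 15.96 m
Pipe 2: V = 0.04481 m/s, Re = 4.91×10^4, ε/D = 9.50×10^-4, f = 0.02410, h_2 = f(L/D)V²/2g = 0.009127 m
Pipe 3: V = 0.04122 m/s, Re = 4.71×10^4, ε/D = 2.23×10^-4, f = 0.02190, h_3 = f(L/D)V²/2g = 6.978×10^-4 m
Series → Q common, losses add: H = Σh = 15.97 m

H ≈ 16.0 m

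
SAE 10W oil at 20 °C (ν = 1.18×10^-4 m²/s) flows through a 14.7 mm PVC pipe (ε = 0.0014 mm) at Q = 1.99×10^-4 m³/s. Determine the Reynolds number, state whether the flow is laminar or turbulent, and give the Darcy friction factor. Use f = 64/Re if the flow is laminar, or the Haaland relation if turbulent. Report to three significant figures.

Re ≈ 146; laminar; f = 64/Re ≈ 0.438

V = 4Q/(πD²) = 1.173 m/s
Re = VD/ν = 1.173·0.0147/1.18×10^-4 = 146
Re < 2300 → laminar → f = 64/Re = 0.4381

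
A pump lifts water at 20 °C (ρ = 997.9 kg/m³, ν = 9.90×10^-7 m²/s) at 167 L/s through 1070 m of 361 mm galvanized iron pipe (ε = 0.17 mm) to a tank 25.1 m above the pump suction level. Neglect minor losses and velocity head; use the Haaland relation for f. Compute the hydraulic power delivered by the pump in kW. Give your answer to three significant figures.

V = 4Q/(πD²) = 1.632 m/s; Re = 5.95×10^5; ε/D = 4.71×10^-4; f = 0.01726
h_f = f(L/D)V²/2g = 6.941 m
Total head H = z + h_f = 25.1 + 6.941 = 32.04 m
P_hyd = ρgQH = 997.9·9.81·0.167·32.04 = 52.38 kW

P_hyd ≈ 52.4 kW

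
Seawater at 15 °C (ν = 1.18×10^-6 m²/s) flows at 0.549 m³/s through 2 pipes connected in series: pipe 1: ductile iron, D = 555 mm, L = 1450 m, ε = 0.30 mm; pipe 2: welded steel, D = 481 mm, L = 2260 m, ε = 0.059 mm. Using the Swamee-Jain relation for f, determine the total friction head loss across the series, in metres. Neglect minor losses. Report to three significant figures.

H ≈ 41.8 m

Pipe 1: V = 2.269 m/s, Re = 1.07×10^6, ε/D = 5.41×10^-4, f = 0.01754, h_1 = f(L/D)V²/2g = 12.03 m
Pipe 2: V = 3.021 m/s, Re = 1.23×10^6, ε/D = 1.23×10^-4, f = 0.01363, h_2 = f(L/D)V²/2g = 29.79 m
Series → Q common, losses add: H = Σh = 41.82 m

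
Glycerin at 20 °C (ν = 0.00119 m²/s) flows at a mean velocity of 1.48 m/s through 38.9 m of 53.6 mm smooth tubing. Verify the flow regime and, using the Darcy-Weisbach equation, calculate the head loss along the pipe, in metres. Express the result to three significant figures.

h_f ≈ 77.8 m

Re = VD/ν = 1.48·0.05360/0.00119 = 66.7 → laminar (Re < 2300)
f = 64/Re = 0.9601
h_f = f(L/D)V²/(2g) = 0.9601·(38.9/0.05360)·1.48²/(2·9.81) = 77.79 m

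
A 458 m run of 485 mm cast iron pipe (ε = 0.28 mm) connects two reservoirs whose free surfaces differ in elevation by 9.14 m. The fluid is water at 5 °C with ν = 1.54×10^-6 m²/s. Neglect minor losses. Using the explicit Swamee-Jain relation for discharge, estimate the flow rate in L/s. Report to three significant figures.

Swamee-Jain (Type II): Q = -0.965·√(gD⁵h_f/L)·ln[ε/(3.7D) + √(3.17ν²L/(gD³h_f))]
√(gD⁵h_f/L) = √(9.81·0.485⁵·9.14/458) = 0.07248
ε/(3.7D) = 1.56×10^-4; √(3.17ν²L/(gD³h_f)) = 1.83×10^-5
Q = -0.965·0.07248·ln(1.744×10^-4) = 0.6053 m³/s
Check: V = 3.28 m/s, Re = 1.03×10^6, f = 0.01779, h_f = 9.19 m ≈ 9.14 m ✓

Q ≈ 605 L/s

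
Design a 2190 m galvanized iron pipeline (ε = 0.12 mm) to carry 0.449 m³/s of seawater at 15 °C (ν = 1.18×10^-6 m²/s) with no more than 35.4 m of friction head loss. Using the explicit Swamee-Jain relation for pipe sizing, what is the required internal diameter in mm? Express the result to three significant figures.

Swamee-Jain (Type III): D = 0.66·[ε^1.25·(LQ²/(gh_f))^4.75 + ν·Q^9.4·(L/(gh_f))^5.2]^0.04
LQ²/(gh_f) = 1.271; L/(gh_f) = 6.306
Term 1 = ε^1.25·(…)^4.75 = 3.93×10^-5; Term 2 = ν·Q^9.4·(…)^5.2 = 9.16×10^-6
D = 0.66·(3.93×10^-5 + 9.16×10^-6)^0.04 = 0.4436 m = 444 mm
Check: V = 2.91 m/s, Re = 1.09×10^6, f = 0.01543, h_f = 32.8 m ≈ 35.4 m ✓

D ≈ 444 mm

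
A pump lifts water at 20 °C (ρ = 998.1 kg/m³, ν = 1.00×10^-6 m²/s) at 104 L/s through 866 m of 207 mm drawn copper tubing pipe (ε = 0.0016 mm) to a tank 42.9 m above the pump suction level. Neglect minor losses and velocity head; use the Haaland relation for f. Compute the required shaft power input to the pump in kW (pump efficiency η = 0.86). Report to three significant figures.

V = 4Q/(πD²) = 3.090 m/s; Re = 6.40×10^5; ε/D = 7.73×10^-6; f = 0.01261
h_f = f(L/D)V²/2g = 25.68 m
Total head H = z + h_f = 42.9 + 25.68 = 68.58 m
P_hyd = ρgQH = 998.1·9.81·0.104·68.58 = 69.83 kW
P_shaft = P_hyd/η = 69.83/0.86 = 81.20 kW

P_shaft ≈ 81.2 kW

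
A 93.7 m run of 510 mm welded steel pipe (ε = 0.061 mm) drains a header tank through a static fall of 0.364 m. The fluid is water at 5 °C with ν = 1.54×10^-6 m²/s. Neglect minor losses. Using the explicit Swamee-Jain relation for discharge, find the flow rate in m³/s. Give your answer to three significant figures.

Q ≈ 0.334 m³/s

Swamee-Jain (Type II): Q = -0.965·√(gD⁵h_f/L)·ln[ε/(3.7D) + √(3.17ν²L/(gD³h_f))]
√(gD⁵h_f/L) = √(9.81·0.510⁵·0.364/93.7) = 0.03626
ε/(3.7D) = 3.23×10^-5; √(3.17ν²L/(gD³h_f)) = 3.86×10^-5
Q = -0.965·0.03626·ln(7.089×10^-5) = 0.3343 m³/s
Check: V = 1.64 m/s, Re = 5.42×10^5, f = 0.01457, h_f = 0.365 m ≈ 0.364 m ✓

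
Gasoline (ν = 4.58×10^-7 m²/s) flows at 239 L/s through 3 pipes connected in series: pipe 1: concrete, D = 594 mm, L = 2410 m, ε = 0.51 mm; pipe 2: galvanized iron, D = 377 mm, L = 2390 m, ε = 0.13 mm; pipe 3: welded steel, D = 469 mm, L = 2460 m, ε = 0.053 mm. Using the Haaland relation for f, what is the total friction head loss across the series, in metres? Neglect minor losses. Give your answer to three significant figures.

Pipe 1: V = 0.8625 m/s, Re = 1.12×10^6, ε/D = 8.59×10^-4, f = 0.01923, h_1 = f(L/D)V²/2g = 2.958 m
Pipe 2: V = 2.141 m/s, Re = 1.76×10^6, ε/D = 3.45×10^-4, f = 0.01576, h_2 = f(L/D)V²/2g = 23.34 m
Pipe 3: V = 1.383 m/s, Re = 1.42×10^6, ε/D = 1.13×10^-4, f = 0.01320, h_3 = f(L/D)V²/2g = 6.754 m
Series → Q common, losses add: H = Σh = 33.05 m

H ≈ 33.0 m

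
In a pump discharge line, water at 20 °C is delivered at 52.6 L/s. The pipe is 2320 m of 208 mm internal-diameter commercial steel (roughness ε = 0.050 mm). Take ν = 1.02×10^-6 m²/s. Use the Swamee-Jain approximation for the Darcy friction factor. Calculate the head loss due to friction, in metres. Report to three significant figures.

V = 4Q/(πD²) = 4·0.0526/(π·0.208²) = 1.548 m/s
Re = VD/ν = 1.548·0.208/1.02×10^-6 = 3.16×10^5 → turbulent
ε/D = 0.050/208 = 2.40×10^-4
Swamee-Jain: f = 0.01654
h_f = f(L/D)V²/(2g) = 0.01654·(2320/0.208)·1.548²/(2·9.81) = 22.53 m

h_f ≈ 22.5 m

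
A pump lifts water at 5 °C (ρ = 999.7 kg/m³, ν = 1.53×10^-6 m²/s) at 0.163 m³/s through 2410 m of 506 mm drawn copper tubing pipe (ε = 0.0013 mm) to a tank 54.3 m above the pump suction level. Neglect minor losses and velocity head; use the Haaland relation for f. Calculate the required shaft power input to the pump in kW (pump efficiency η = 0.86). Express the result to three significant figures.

V = 4Q/(πD²) = 0.8106 m/s; Re = 2.68×10^5; ε/D = 2.57×10^-6; f = 0.01467
h_f = f(L/D)V²/2g = 2.340 m
Total head H = z + h_f = 54.3 + 2.340 = 56.64 m
P_hyd = ρgQH = 999.7·9.81·0.163·56.64 = 90.54 kW
P_shaft = P_hyd/η = 90.54/0.86 = 105.3 kW

P_shaft ≈ 105 kW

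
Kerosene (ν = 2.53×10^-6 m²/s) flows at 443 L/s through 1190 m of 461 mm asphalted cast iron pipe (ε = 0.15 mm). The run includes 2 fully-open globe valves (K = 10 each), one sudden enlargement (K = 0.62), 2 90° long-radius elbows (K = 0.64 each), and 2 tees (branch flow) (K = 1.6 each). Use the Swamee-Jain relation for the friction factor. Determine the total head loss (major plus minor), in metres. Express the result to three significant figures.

H_L ≈ 24.4 m

V = 4Q/(πD²) = 2.654 m/s; V²/2g = 0.3590 m
Re = 4.84×10^5, ε/D = 3.25×10^-4 → f = 0.01661 (Swamee-Jain)
Major: h_f = f(L/D)·V²/2g = 0.01661·2581·0.3590 = 15.39 m
Minor: ΣK = 25.1; h_m = ΣK·V²/2g = 9.012 m
Total H_L = 15.39 + 9.012 = 24.40 m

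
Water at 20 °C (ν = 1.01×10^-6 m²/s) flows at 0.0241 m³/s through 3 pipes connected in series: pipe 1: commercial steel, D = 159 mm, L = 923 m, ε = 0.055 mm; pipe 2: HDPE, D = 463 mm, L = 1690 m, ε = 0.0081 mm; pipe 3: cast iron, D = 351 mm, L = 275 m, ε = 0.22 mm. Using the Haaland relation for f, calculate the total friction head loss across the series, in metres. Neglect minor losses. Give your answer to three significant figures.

H ≈ 7.91 m

Pipe 1: V = 1.214 m/s, Re = 1.91×10^5, ε/D = 3.46×10^-4, f = 0.01787, h_1 = f(L/D)V²/2g = 7.788 m
Pipe 2: V = 0.1431 m/s, Re = 6.56×10^4, ε/D = 1.75×10^-5, f = 0.01955, h_2 = f(L/D)V²/2g = 0.07453 m
Pipe 3: V = 0.2491 m/s, Re = 8.66×10^4, ε/D = 6.27×10^-4, f = 0.02094, h_3 = f(L/D)V²/2g = 0.05188 m
Series → Q common, losses add: H = Σh = 7.915 m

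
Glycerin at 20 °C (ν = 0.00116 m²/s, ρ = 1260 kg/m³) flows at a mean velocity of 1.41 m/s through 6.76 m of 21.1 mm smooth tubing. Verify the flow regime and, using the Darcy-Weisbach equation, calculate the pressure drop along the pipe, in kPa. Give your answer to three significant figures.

Re = VD/ν = 1.41·0.02110/0.00116 = 25.6 → laminar (Re < 2300)
f = 64/Re = 2.495
h_f = f(L/D)V²/(2g) = 2.495·(6.76/0.02110)·1.41²/(2·9.81) = 81.01 m
Δp = ρg·h_f = 1260·9.81·81.01 = 1001 kPa

Δp ≈ 1000 kPa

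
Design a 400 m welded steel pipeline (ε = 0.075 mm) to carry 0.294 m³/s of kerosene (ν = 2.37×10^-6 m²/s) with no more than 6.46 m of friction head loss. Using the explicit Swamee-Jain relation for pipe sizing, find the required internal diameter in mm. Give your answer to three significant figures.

D ≈ 375 mm

Swamee-Jain (Type III): D = 0.66·[ε^1.25·(LQ²/(gh_f))^4.75 + ν·Q^9.4·(L/(gh_f))^5.2]^0.04
LQ²/(gh_f) = 0.5456; L/(gh_f) = 6.312
Term 1 = ε^1.25·(…)^4.75 = 3.93×10^-7; Term 2 = ν·Q^9.4·(…)^5.2 = 3.45×10^-7
D = 0.66·(3.93×10^-7 + 3.45×10^-7)^0.04 = 0.3752 m = 375 mm
Check: V = 2.66 m/s, Re = 4.21×10^5, f = 0.01575, h_f = 6.05 m ≈ 6.46 m ✓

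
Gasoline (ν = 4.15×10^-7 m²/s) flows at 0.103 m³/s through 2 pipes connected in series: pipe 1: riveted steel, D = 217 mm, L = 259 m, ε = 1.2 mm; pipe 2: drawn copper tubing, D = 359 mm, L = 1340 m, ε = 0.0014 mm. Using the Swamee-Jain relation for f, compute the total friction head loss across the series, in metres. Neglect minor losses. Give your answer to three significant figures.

Pipe 1: V = 2.785 m/s, Re = 1.46×10^6, ε/D = 0.00553, f = 0.03142, h_1 = f(L/D)V²/2g = 14.83 m
Pipe 2: V = 1.018 m/s, Re = 8.80×10^5, ε/D = 3.90×10^-6, f = 0.01195, h_2 = f(L/D)V²/2g = 2.354 m
Series → Q common, losses add: H = Σh = 17.18 m

H ≈ 17.2 m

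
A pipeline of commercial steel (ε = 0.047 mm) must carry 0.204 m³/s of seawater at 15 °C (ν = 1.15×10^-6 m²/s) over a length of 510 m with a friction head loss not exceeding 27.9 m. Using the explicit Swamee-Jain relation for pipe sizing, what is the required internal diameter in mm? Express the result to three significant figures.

D ≈ 250 mm

Swamee-Jain (Type III): D = 0.66·[ε^1.25·(LQ²/(gh_f))^4.75 + ν·Q^9.4·(L/(gh_f))^5.2]^0.04
LQ²/(gh_f) = 0.07755; L/(gh_f) = 1.863
Term 1 = ε^1.25·(…)^4.75 = 2.07×10^-11; Term 2 = ν·Q^9.4·(…)^5.2 = 9.48×10^-12
D = 0.66·(2.07×10^-11 + 9.48×10^-12)^0.04 = 0.2504 m = 250 mm
Check: V = 4.14 m/s, Re = 9.02×10^5, f = 0.01473, h_f = 26.2 m ≈ 27.9 m ✓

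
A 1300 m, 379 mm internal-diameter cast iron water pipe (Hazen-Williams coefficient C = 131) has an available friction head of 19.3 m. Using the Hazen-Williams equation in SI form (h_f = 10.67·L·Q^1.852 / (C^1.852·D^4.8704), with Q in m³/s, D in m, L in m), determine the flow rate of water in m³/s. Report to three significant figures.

Rearranging: Q = [h_f·C^1.852·D^4.8704 / (10.67·L)]^(1/1.852)
Q = [19.3·131^1.852·0.379^4.8704 / (10.67·1300)]^0.540 = 0.2929 m³/s

Q ≈ 0.293 m³/s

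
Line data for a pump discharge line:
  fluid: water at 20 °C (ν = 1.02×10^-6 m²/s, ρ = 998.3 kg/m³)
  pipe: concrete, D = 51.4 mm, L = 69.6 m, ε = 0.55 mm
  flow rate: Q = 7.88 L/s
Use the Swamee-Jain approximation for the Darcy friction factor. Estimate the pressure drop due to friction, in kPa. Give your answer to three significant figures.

Δp ≈ 383 kPa

V = 4Q/(πD²) = 4·0.00788/(π·0.0514²) = 3.798 m/s
Re = VD/ν = 3.798·0.0514/1.02×10^-6 = 1.91×10^5 → turbulent
ε/D = 0.55/51.4 = 0.0107
Swamee-Jain: f = 0.03925
h_f = f(L/D)V²/(2g) = 0.03925·(69.6/0.0514)·3.798²/(2·9.81) = 39.06 m
Δp = ρg·h_f = 998.3·9.81·39.06 = 382.6 kPa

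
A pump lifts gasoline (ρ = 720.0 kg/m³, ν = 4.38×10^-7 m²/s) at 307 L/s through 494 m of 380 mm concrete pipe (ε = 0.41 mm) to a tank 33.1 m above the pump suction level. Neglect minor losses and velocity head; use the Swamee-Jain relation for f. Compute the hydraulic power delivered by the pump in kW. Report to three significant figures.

P_hyd ≈ 93.0 kW

V = 4Q/(πD²) = 2.707 m/s; Re = 2.35×10^6; ε/D = 0.00108; f = 0.02018
h_f = f(L/D)V²/2g = 9.798 m
Total head H = z + h_f = 33.1 + 9.798 = 42.90 m
P_hyd = ρgQH = 720.0·9.81·0.307·42.90 = 93.02 kW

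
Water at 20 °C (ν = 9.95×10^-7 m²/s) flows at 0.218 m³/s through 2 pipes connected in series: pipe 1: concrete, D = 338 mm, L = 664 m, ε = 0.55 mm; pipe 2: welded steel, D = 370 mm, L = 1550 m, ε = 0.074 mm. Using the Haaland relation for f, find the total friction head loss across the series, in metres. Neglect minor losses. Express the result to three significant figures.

H ≈ 26.3 m

Pipe 1: V = 2.430 m/s, Re = 8.25×10^5, ε/D = 0.00163, f = 0.02246, h_1 = f(L/D)V²/2g = 13.27 m
Pipe 2: V = 2.028 m/s, Re = 7.54×10^5, ε/D = 2.00×10^-4, f = 0.01484, h_2 = f(L/D)V²/2g = 13.02 m
Series → Q common, losses add: H = Σh = 26.30 m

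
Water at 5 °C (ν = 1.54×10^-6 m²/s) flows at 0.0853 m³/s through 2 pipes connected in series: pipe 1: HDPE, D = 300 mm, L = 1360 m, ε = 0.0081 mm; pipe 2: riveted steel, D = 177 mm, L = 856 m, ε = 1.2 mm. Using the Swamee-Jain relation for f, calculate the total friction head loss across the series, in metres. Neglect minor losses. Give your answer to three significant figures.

H ≈ 105 m

Pipe 1: V = 1.207 m/s, Re = 2.35×10^5, ε/D = 2.70×10^-5, f = 0.01532, h_1 = f(L/D)V²/2g = 5.156 m
Pipe 2: V = 3.467 m/s, Re = 3.98×10^5, ε/D = 0.00678, f = 0.03367, h_2 = f(L/D)V²/2g = 99.75 m
Series → Q common, losses add: H = Σh = 104.9 m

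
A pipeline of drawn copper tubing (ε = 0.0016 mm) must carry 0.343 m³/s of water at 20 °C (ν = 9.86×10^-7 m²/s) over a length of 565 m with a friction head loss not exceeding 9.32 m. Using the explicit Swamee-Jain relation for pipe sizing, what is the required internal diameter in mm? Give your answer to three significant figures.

D ≈ 371 mm

Swamee-Jain (Type III): D = 0.66·[ε^1.25·(LQ²/(gh_f))^4.75 + ν·Q^9.4·(L/(gh_f))^5.2]^0.04
LQ²/(gh_f) = 0.7270; L/(gh_f) = 6.180
Term 1 = ε^1.25·(…)^4.75 = 1.25×10^-8; Term 2 = ν·Q^9.4·(…)^5.2 = 5.48×10^-7
D = 0.66·(1.25×10^-8 + 5.48×10^-7)^0.04 = 0.3711 m = 371 mm
Check: V = 3.17 m/s, Re = 1.19×10^6, f = 0.01139, h_f = 8.89 m ≈ 9.32 m ✓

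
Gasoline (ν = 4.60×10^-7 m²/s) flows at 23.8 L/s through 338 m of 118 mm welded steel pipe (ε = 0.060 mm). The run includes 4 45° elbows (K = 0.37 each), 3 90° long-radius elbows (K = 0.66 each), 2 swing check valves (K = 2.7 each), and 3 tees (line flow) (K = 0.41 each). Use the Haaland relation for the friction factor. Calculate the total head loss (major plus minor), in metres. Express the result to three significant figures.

H_L ≈ 14.6 m

V = 4Q/(πD²) = 2.176 m/s; V²/2g = 0.2414 m
Re = 5.58×10^5, ε/D = 5.08×10^-4 → f = 0.01755 (Haaland)
Major: h_f = f(L/D)·V²/2g = 0.01755·2864·0.2414 = 12.14 m
Minor: ΣK = 10.1; h_m = ΣK·V²/2g = 2.436 m
Total H_L = 12.14 + 2.436 = 14.57 m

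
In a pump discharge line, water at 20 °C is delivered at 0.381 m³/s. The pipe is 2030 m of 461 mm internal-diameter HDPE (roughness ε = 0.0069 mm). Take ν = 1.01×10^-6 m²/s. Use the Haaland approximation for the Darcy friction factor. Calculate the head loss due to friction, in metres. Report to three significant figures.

h_f ≈ 13.8 m

V = 4Q/(πD²) = 4·0.381/(π·0.461²) = 2.283 m/s
Re = VD/ν = 2.283·0.461/1.01×10^-6 = 1.04×10^6 → turbulent
ε/D = 0.0069/461 = 1.50×10^-5
Haaland: f = 0.01179
h_f = f(L/D)V²/(2g) = 0.01179·(2030/0.461)·2.283²/(2·9.81) = 13.79 m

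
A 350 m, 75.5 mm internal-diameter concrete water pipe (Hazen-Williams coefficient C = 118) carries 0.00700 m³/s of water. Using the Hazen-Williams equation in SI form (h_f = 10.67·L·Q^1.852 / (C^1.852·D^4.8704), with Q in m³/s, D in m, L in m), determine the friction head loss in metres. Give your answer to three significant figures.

h_f = 10.67·350·0.00700^1.852 / (118^1.852·0.0755^4.8704) = 16.18 m

h_f ≈ 16.2 m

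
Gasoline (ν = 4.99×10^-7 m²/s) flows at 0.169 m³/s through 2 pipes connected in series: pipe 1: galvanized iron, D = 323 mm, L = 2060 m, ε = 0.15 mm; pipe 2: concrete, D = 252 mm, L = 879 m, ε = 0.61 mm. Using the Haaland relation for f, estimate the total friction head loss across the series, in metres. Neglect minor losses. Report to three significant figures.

H ≈ 73.8 m

Pipe 1: V = 2.062 m/s, Re = 1.34×10^6, ε/D = 4.64×10^-4, f = 0.01681, h_1 = f(L/D)V²/2g = 23.24 m
Pipe 2: V = 3.388 m/s, Re = 1.71×10^6, ε/D = 0.00242, f = 0.02479, h_2 = f(L/D)V²/2g = 50.60 m
Series → Q common, losses add: H = Σh = 73.84 m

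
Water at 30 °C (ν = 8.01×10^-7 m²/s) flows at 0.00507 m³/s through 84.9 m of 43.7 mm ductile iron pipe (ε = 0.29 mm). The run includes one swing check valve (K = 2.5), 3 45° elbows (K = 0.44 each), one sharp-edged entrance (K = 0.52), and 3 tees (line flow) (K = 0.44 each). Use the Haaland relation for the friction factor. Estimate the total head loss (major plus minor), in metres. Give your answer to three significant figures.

H_L ≈ 41.3 m

V = 4Q/(πD²) = 3.380 m/s; V²/2g = 0.5824 m
Re = 1.84×10^5, ε/D = 0.00664 → f = 0.03360 (Haaland)
Major: h_f = f(L/D)·V²/2g = 0.03360·1943·0.5824 = 38.02 m
Minor: ΣK = 5.66; h_m = ΣK·V²/2g = 3.296 m
Total H_L = 38.02 + 3.296 = 41.32 m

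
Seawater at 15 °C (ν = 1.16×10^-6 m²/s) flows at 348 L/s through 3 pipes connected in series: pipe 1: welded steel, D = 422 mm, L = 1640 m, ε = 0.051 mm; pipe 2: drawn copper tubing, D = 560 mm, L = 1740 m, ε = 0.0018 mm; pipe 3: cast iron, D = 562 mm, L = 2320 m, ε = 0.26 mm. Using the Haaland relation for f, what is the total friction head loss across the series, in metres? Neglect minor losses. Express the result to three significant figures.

Pipe 1: V = 2.488 m/s, Re = 9.05×10^5, ε/D = 1.21×10^-4, f = 0.01372, h_1 = f(L/D)V²/2g = 16.83 m
Pipe 2: V = 1.413 m/s, Re = 6.82×10^5, ε/D = 3.21×10^-6, f = 0.01241, h_2 = f(L/D)V²/2g = 3.923 m
Pipe 3: V = 1.403 m/s, Re = 6.80×10^5, ε/D = 4.63×10^-4, f = 0.01712, h_3 = f(L/D)V²/2g = 7.087 m
Series → Q common, losses add: H = Σh = 27.84 m

H ≈ 27.8 m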